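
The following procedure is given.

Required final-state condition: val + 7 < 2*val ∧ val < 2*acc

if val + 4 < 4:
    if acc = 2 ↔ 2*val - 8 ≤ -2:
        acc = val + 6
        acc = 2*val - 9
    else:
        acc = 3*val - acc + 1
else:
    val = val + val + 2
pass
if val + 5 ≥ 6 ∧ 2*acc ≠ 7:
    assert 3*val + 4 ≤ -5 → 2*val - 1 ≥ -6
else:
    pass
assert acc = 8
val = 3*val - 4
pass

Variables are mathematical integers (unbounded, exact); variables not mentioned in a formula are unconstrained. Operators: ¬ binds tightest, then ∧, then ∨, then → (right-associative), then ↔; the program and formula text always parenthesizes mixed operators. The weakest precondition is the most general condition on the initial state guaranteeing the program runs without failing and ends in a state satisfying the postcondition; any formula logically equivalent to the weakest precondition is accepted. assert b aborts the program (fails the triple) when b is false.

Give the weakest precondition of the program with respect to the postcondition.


Working backward. After the program, the postcondition val + 7 < 2*val ∧ val < 2*acc must hold; in canonical form it is val > 7 ∧ val < 2*acc.
Before skip: val > 7 ∧ val < 2*acc
Before val := 3*val - 4: 3*val > 11 ∧ 3*val < 2*acc + 4
Before assert acc = 8: acc = 8 ∧ 3*val > 11 ∧ 3*val < 2*acc + 4
Then branch requires (3*val ≤ -9 → 2*val ≥ -5) ∧ acc = 8 ∧ 3*val > 11 ∧ 3*val < 2*acc + 4; else branch requires acc = 8 ∧ 3*val > 11 ∧ 3*val < 2*acc + 4.
Before the if: ((val ≥ 1 ∧ 2*acc ≠ 7) → ((3*val ≤ -9 → 2*val ≥ -5) ∧ acc = 8 ∧ 3*val > 11 ∧ 3*val < 2*acc + 4)) ∧ ((¬(val ≥ 1 ∧ 2*acc ≠ 7)) → (acc = 8 ∧ 3*val > 11 ∧ 3*val < 2*acc + 4))
Before skip: ((val ≥ 1 ∧ 2*acc ≠ 7) → ((3*val ≤ -9 → 2*val ≥ -5) ∧ acc = 8 ∧ 3*val > 11 ∧ 3*val < 2*acc + 4)) ∧ ((¬(val ≥ 1 ∧ 2*acc ≠ 7)) → (acc = 8 ∧ 3*val > 11 ∧ 3*val < 2*acc + 4))
Then branch requires ((acc = 2 ↔ 2*val ≤ 6) → (((val ≥ 1 ∧ 4*val ≠ 25) → ((3*val ≤ -9 → 2*val ≥ -5) ∧ 2*val = 17 ∧ 3*val > 11 ∧ val > 14)) ∧ ((¬(val ≥ 1 ∧ 4*val ≠ 25)) → (2*val = 17 ∧ 3*val > 11 ∧ val > 14)))) ∧ ((¬(acc = 2 ↔ 2*val ≤ 6)) → (((val ≥ 1 ∧ 6*val ≠ 2*acc + 5) → ((3*val ≤ -9 → 2*val ≥ -5) ∧ 3*val = acc + 7 ∧ 3*val > 11 ∧ 2*acc < 3*val + 6)) ∧ ((¬(val ≥ 1 ∧ 6*val ≠ 2*acc + 5)) → (3*val = acc + 7 ∧ 3*val > 11 ∧ 2*acc < 3*val + 6)))); else branch requires ((2*val ≥ -1 ∧ 2*acc ≠ 7) → ((6*val ≤ -15 → 4*val ≥ -9) ∧ acc = 8 ∧ 6*val > 5 ∧ 6*val < 2*acc - 2)) ∧ ((¬(2*val ≥ -1 ∧ 2*acc ≠ 7)) → (acc = 8 ∧ 6*val > 5 ∧ 6*val < 2*acc - 2)).
Before the if: (val < 0 → (((acc = 2 ↔ 2*val ≤ 6) → (((val ≥ 1 ∧ 4*val ≠ 25) → ((3*val ≤ -9 → 2*val ≥ -5) ∧ 2*val = 17 ∧ 3*val > 11 ∧ val > 14)) ∧ ((¬(val ≥ 1 ∧ 4*val ≠ 25)) → (2*val = 17 ∧ 3*val > 11 ∧ val > 14)))) ∧ ((¬(acc = 2 ↔ 2*val ≤ 6)) → (((val ≥ 1 ∧ 6*val ≠ 2*acc + 5) → ((3*val ≤ -9 → 2*val ≥ -5) ∧ 3*val = acc + 7 ∧ 3*val > 11 ∧ 2*acc < 3*val + 6)) ∧ ((¬(val ≥ 1 ∧ 6*val ≠ 2*acc + 5)) → (3*val = acc + 7 ∧ 3*val > 11 ∧ 2*acc < 3*val + 6)))))) ∧ ((¬(val < 0)) → (((2*val ≥ -1 ∧ 2*acc ≠ 7) → ((6*val ≤ -15 → 4*val ≥ -9) ∧ acc = 8 ∧ 6*val > 5 ∧ 6*val < 2*acc - 2)) ∧ ((¬(2*val ≥ -1 ∧ 2*acc ≠ 7)) → (acc = 8 ∧ 6*val > 5 ∧ 6*val < 2*acc - 2))))
Answer: WP = (val < 0 → (((acc = 2 ↔ 2*val ≤ 6) → (((val ≥ 1 ∧ 4*val ≠ 25) → ((3*val ≤ -9 → 2*val ≥ -5) ∧ 2*val = 17 ∧ 3*val > 11 ∧ val > 14)) ∧ ((¬(val ≥ 1 ∧ 4*val ≠ 25)) → (2*val = 17 ∧ 3*val > 11 ∧ val > 14)))) ∧ ((¬(acc = 2 ↔ 2*val ≤ 6)) → (((val ≥ 1 ∧ 6*val ≠ 2*acc + 5) → ((3*val ≤ -9 → 2*val ≥ -5) ∧ 3*val = acc + 7 ∧ 3*val > 11 ∧ 2*acc < 3*val + 6)) ∧ ((¬(val ≥ 1 ∧ 6*val ≠ 2*acc + 5)) → (3*val = acc + 7 ∧ 3*val > 11 ∧ 2*acc < 3*val + 6)))))) ∧ ((¬(val < 0)) → (((2*val ≥ -1 ∧ 2*acc ≠ 7) → ((6*val ≤ -15 → 4*val ≥ -9) ∧ acc = 8 ∧ 6*val > 5 ∧ 6*val < 2*acc - 2)) ∧ ((¬(2*val ≥ -1 ∧ 2*acc ≠ 7)) → (acc = 8 ∧ 6*val > 5 ∧ 6*val < 2*acc - 2))))


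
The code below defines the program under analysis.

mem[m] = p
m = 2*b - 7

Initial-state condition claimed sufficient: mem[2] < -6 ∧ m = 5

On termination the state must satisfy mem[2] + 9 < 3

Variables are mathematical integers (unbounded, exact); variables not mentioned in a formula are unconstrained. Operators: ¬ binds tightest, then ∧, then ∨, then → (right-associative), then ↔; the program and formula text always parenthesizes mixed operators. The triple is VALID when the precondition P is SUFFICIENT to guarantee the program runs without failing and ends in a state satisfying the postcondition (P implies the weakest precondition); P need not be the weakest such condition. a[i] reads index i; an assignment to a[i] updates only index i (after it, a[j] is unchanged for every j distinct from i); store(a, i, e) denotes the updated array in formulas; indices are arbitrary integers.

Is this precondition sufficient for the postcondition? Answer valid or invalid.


Working backward. After the program, the postcondition mem[2] + 9 < 3 must hold; in canonical form it is mem[2] < -6.
Before m := 2*b - 7: mem[2] < -6
Before mem[m] := p: store(mem, m, p)[2] < -6
The weakest precondition is store(mem, m, p)[2] < -6.
Check whether mem[2] < -6 ∧ m = 5 implies it.
Every state satisfying the precondition satisfies the weakest precondition: the implication holds.
Answer: valid


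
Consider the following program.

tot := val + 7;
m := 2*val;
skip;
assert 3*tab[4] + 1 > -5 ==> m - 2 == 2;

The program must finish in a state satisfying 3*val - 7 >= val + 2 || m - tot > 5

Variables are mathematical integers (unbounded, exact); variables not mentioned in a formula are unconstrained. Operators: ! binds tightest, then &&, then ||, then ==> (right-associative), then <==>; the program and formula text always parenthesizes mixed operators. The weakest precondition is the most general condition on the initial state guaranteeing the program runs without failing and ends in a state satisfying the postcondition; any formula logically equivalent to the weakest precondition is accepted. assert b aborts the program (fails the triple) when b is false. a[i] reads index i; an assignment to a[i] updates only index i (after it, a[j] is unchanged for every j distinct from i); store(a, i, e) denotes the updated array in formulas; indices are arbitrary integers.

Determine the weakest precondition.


Working backward. After the program, the postcondition 3*val - 7 >= val + 2 || m - tot > 5 must hold; in canonical form it is 2*val >= 9 || m > tot + 5.
Before assert 3*tab[4] + 1 > -5 ==> m - 2 == 2: (3*tab[4] > -6 ==> m == 4) && (2*val >= 9 || m > tot + 5)
Before skip: (3*tab[4] > -6 ==> m == 4) && (2*val >= 9 || m > tot + 5)
Before m := 2*val: (3*tab[4] > -6 ==> 2*val == 4) && (2*val >= 9 || 2*val > tot + 5)
Before tot := val + 7: (3*tab[4] > -6 ==> 2*val == 4) && (2*val >= 9 || val > 12)
Answer: WP = (3*tab[4] > -6 ==> 2*val == 4) && (2*val >= 9 || val > 12)


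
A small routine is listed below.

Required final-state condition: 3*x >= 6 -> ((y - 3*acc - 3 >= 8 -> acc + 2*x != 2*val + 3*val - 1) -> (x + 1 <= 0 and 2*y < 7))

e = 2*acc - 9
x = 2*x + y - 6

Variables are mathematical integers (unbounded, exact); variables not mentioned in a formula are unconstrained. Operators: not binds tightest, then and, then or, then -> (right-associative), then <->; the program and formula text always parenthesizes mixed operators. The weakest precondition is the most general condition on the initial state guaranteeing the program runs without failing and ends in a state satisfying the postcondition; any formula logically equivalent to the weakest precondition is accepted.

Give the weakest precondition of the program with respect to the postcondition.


Working backward. After the program, the postcondition 3*x >= 6 -> ((y - 3*acc - 3 >= 8 -> acc + 2*x != 2*val + 3*val - 1) -> (x + 1 <= 0 and 2*y < 7)) must hold; in canonical form it is 3*x >= 6 -> ((y >= 3*acc + 11 -> acc + 2*x != 5*val - 1) -> (x <= -1 and 2*y < 7)).
Before x := 2*x + y - 6: 6*x + 3*y >= 24 -> ((y >= 3*acc + 11 -> acc + 4*x + 2*y != 5*val + 11) -> (2*x + y <= 5 and 2*y < 7))
Before e := 2*acc - 9: 6*x + 3*y >= 24 -> ((y >= 3*acc + 11 -> acc + 4*x + 2*y != 5*val + 11) -> (2*x + y <= 5 and 2*y < 7))
Answer: WP = 6*x + 3*y >= 24 -> ((y >= 3*acc + 11 -> acc + 4*x + 2*y != 5*val + 11) -> (2*x + y <= 5 and 2*y < 7))


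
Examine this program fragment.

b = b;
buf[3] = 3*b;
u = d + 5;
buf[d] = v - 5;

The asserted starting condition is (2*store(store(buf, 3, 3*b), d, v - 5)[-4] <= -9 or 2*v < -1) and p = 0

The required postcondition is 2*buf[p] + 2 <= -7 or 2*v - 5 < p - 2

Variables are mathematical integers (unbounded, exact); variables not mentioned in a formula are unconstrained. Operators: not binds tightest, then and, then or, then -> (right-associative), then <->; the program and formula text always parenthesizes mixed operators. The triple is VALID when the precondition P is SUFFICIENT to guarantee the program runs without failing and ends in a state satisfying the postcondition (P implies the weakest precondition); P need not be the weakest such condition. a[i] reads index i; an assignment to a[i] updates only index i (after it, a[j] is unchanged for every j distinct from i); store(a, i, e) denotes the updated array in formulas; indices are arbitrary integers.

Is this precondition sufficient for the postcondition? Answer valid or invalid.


Working backward. After the program, the postcondition 2*buf[p] + 2 <= -7 or 2*v - 5 < p - 2 must hold; in canonical form it is 2*buf[p] <= -9 or 2*v < p + 3.
Before buf[d] := v - 5: 2*store(buf, d, v - 5)[p] <= -9 or 2*v < p + 3
Before u := d + 5: 2*store(buf, d, v - 5)[p] <= -9 or 2*v < p + 3
Before buf[3] := 3*b: 2*store(store(buf, 3, 3*b), d, v - 5)[p] <= -9 or 2*v < p + 3
Before b := b: 2*store(store(buf, 3, 3*b), d, v - 5)[p] <= -9 or 2*v < p + 3
The weakest precondition is 2*store(store(buf, 3, 3*b), d, v - 5)[p] <= -9 or 2*v < p + 3.
Check whether (2*store(store(buf, 3, 3*b), d, v - 5)[-4] <= -9 or 2*v < -1) and p = 0 implies it.
Countermodel: at the initial state b = 7040, buf = {[-4] = -5, [0] = 4, [3] = 4, elsewhere 4}, d = 0, p = 0, v = 2, the precondition holds but the weakest precondition fails.
Answer: invalid


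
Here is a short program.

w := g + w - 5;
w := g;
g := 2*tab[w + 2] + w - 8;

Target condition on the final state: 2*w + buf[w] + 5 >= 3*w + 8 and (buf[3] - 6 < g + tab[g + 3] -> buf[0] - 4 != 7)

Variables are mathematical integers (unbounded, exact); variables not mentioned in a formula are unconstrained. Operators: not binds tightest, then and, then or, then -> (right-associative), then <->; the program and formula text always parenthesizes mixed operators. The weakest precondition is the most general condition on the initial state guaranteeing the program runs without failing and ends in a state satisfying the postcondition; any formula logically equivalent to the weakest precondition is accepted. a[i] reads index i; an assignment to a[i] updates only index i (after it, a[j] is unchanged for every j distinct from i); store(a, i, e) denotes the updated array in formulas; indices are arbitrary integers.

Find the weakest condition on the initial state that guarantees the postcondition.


Working backward. After the program, the postcondition 2*w + buf[w] + 5 >= 3*w + 8 and (buf[3] - 6 < g + tab[g + 3] -> buf[0] - 4 != 7) must hold; in canonical form it is buf[w] >= w + 3 and (buf[3] < tab[g + 3] + g + 6 -> buf[0] != 11).
Before g := 2*tab[w + 2] + w - 8: buf[w] >= w + 3 and (buf[3] < 2*tab[w + 2] + tab[2*tab[w + 2] + w - 5] + w - 2 -> buf[0] != 11)
Before w := g: buf[g] >= g + 3 and (buf[3] < 2*tab[g + 2] + tab[2*tab[g + 2] + g - 5] + g - 2 -> buf[0] != 11)
Before w := g + w - 5: buf[g] >= g + 3 and (buf[3] < 2*tab[g + 2] + tab[2*tab[g + 2] + g - 5] + g - 2 -> buf[0] != 11)
Answer: WP = buf[g] >= g + 3 and (buf[3] < 2*tab[g + 2] + tab[2*tab[g + 2] + g - 5] + g - 2 -> buf[0] != 11)


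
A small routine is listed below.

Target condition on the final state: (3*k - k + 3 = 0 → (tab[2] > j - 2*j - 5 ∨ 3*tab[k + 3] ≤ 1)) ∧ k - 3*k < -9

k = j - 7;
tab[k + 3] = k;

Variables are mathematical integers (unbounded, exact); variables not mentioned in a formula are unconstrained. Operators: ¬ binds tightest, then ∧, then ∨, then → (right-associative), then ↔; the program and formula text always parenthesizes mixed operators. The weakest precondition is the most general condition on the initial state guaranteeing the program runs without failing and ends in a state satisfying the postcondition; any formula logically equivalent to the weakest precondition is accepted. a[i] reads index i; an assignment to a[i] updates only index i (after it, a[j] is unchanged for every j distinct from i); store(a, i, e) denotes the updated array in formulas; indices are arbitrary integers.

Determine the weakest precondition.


Working backward. After the program, the postcondition (3*k - k + 3 = 0 → (tab[2] > j - 2*j - 5 ∨ 3*tab[k + 3] ≤ 1)) ∧ k - 3*k < -9 must hold; in canonical form it is (2*k = -3 → (tab[2] + j > -5 ∨ 3*tab[k + 3] ≤ 1)) ∧ 2*k > 9.
Before tab[k + 3] := k: (2*k = -3 → (store(tab, k + 3, k)[2] + j > -5 ∨ 3*store(tab, k + 3, k)[k + 3] ≤ 1)) ∧ 2*k > 9
Before k := j - 7: (2*j = 11 → (store(tab, j - 4, j - 7)[2] + j > -5 ∨ 3*store(tab, j - 4, j - 7)[j - 4] ≤ 1)) ∧ 2*j > 23
Answer: WP = (2*j = 11 → (store(tab, j - 4, j - 7)[2] + j > -5 ∨ 3*store(tab, j - 4, j - 7)[j - 4] ≤ 1)) ∧ 2*j > 23


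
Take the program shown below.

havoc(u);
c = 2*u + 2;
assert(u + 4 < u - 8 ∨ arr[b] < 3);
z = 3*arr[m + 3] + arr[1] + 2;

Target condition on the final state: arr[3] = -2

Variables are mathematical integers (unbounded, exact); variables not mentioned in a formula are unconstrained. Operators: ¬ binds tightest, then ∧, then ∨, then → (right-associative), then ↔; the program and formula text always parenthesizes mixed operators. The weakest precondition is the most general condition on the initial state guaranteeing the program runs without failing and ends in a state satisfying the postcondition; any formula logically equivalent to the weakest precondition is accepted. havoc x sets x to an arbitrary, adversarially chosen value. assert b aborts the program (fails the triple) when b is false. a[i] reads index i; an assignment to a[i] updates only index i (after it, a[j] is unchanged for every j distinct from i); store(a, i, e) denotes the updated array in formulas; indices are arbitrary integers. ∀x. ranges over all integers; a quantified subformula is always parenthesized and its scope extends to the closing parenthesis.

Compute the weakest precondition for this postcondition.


Working backward. After the program, arr[3] = -2 must hold.
Before z := 3*arr[m + 3] + arr[1] + 2: arr[3] = -2
Before assert u + 4 < u - 8 ∨ arr[b] < 3: arr[b] < 3 ∧ arr[3] = -2
Before c := 2*u + 2: arr[b] < 3 ∧ arr[3] = -2
Before havoc u: arr[b] < 3 ∧ arr[3] = -2
Answer: WP = arr[b] < 3 ∧ arr[3] = -2


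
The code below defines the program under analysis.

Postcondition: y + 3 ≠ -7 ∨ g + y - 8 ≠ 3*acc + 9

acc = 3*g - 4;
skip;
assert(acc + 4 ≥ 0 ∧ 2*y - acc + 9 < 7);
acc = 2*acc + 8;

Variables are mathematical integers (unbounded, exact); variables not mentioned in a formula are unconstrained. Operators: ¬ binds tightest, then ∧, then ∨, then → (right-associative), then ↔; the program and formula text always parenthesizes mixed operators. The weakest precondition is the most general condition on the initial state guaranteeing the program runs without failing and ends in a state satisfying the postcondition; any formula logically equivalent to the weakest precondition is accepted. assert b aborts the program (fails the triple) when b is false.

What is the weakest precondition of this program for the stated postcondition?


Working backward. After the program, the postcondition y + 3 ≠ -7 ∨ g + y - 8 ≠ 3*acc + 9 must hold; in canonical form it is y ≠ -10 ∨ g + y ≠ 3*acc + 17.
Before acc := 2*acc + 8: y ≠ -10 ∨ g + y ≠ 6*acc + 41
Before assert acc + 4 ≥ 0 ∧ 2*y - acc + 9 < 7: acc ≥ -4 ∧ 2*y < acc - 2 ∧ (y ≠ -10 ∨ g + y ≠ 6*acc + 41)
Before skip: acc ≥ -4 ∧ 2*y < acc - 2 ∧ (y ≠ -10 ∨ g + y ≠ 6*acc + 41)
Before acc := 3*g - 4: 3*g ≥ 0 ∧ 2*y < 3*g - 6 ∧ (y ≠ -10 ∨ y ≠ 17*g + 17)
Answer: WP = 3*g ≥ 0 ∧ 2*y < 3*g - 6 ∧ (y ≠ -10 ∨ y ≠ 17*g + 17)


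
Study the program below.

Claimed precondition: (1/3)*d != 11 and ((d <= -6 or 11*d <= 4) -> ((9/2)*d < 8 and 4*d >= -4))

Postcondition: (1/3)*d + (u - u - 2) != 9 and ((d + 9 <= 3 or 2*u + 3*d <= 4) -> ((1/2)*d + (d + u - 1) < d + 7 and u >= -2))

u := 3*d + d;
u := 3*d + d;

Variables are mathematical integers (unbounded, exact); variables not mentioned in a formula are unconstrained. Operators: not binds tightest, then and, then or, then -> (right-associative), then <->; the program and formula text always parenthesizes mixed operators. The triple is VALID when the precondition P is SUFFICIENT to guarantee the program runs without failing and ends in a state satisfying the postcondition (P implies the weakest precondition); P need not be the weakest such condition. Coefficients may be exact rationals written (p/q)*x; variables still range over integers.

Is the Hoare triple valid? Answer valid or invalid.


Working backward. After the program, the postcondition (1/3)*d + (u - u - 2) != 9 and ((d + 9 <= 3 or 2*u + 3*d <= 4) -> ((1/2)*d + (d + u - 1) < d + 7 and u >= -2)) must hold; in canonical form it is (1/3)*d != 11 and ((d <= -6 or 3*d + 2*u <= 4) -> ((1/2)*d + u < 8 and u >= -2)).
Before u := 3*d + d: (1/3)*d != 11 and ((d <= -6 or 11*d <= 4) -> ((9/2)*d < 8 and 4*d >= -2))
Before u := 3*d + d: (1/3)*d != 11 and ((d <= -6 or 11*d <= 4) -> ((9/2)*d < 8 and 4*d >= -2))
The weakest precondition is (1/3)*d != 11 and ((d <= -6 or 11*d <= 4) -> ((9/2)*d < 8 and 4*d >= -2)).
Check whether (1/3)*d != 11 and ((d <= -6 or 11*d <= 4) -> ((9/2)*d < 8 and 4*d >= -4)) implies it.
Countermodel: at the initial state d = -1, the precondition holds but the weakest precondition fails.
Answer: invalid


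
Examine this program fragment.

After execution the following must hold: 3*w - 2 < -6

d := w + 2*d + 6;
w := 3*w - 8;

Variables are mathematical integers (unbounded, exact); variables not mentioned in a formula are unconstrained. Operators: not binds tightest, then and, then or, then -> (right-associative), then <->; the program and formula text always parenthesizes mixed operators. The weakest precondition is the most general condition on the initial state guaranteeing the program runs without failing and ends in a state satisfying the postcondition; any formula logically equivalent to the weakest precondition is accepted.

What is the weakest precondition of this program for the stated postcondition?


Working backward. After the program, the postcondition 3*w - 2 < -6 must hold; in canonical form it is 3*w < -4.
Before w := 3*w - 8: 9*w < 20
Before d := w + 2*d + 6: 9*w < 20
Answer: WP = 9*w < 20


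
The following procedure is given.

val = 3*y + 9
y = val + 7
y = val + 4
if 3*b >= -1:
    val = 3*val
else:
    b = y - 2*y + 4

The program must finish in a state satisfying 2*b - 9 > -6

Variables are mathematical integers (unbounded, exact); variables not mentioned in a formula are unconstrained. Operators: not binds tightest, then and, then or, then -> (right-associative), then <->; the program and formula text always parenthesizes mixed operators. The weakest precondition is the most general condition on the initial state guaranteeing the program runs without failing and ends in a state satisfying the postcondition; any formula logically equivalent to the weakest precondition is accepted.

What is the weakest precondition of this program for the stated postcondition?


Working backward. After the program, the postcondition 2*b - 9 > -6 must hold; in canonical form it is 2*b > 3.
Then branch requires 2*b > 3; else branch requires 2*y < 5.
Before the if: (3*b >= -1 -> 2*b > 3) and ((not (3*b >= -1)) -> 2*y < 5)
Before y := val + 4: (3*b >= -1 -> 2*b > 3) and ((not (3*b >= -1)) -> 2*val < -3)
Before y := val + 7: (3*b >= -1 -> 2*b > 3) and ((not (3*b >= -1)) -> 2*val < -3)
Before val := 3*y + 9: (3*b >= -1 -> 2*b > 3) and ((not (3*b >= -1)) -> 6*y < -21)
Answer: WP = (3*b >= -1 -> 2*b > 3) and ((not (3*b >= -1)) -> 6*y < -21)


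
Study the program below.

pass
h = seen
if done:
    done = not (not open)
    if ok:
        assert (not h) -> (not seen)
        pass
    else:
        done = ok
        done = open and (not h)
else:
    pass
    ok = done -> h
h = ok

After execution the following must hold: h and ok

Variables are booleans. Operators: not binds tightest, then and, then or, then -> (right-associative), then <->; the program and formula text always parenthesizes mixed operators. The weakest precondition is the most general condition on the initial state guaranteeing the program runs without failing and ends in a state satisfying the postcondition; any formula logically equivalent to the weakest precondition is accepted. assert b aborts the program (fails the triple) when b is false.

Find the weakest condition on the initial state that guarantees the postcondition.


Working backward. After the program, h and ok must hold.
Before h := ok: ok
Then branch requires (ok -> (((not h) -> (not seen)) and ok)) and ((not ok) -> ok); else branch requires done -> h.
Before the if: (done -> ((ok -> (((not h) -> (not seen)) and ok)) and ((not ok) -> ok))) and ((not done) -> (done -> h))
Before h := seen: (done -> ((not ok) -> ok)) and ((not done) -> (done -> seen))
Before skip: (done -> ((not ok) -> ok)) and ((not done) -> (done -> seen))
Answer: WP = (done -> ((not ok) -> ok)) and ((not done) -> (done -> seen))


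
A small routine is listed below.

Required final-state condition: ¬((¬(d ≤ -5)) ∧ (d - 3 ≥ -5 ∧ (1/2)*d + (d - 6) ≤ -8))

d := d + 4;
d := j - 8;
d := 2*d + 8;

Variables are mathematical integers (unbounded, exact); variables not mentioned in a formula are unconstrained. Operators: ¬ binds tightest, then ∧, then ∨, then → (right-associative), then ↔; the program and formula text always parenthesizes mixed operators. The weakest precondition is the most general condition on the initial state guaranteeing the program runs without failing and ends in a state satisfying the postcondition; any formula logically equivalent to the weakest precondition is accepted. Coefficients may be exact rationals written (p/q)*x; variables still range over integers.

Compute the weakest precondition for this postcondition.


Working backward. After the program, the postcondition ¬((¬(d ≤ -5)) ∧ (d - 3 ≥ -5 ∧ (1/2)*d + (d - 6) ≤ -8)) must hold; in canonical form it is ¬((¬(d ≤ -5)) ∧ d ≥ -2 ∧ (3/2)*d ≤ -2).
Before d := 2*d + 8: ¬((¬(2*d ≤ -13)) ∧ 2*d ≥ -10 ∧ 3*d ≤ -14)
Before d := j - 8: ¬((¬(2*j ≤ 3)) ∧ 2*j ≥ 6 ∧ 3*j ≤ 10)
Before d := d + 4: ¬((¬(2*j ≤ 3)) ∧ 2*j ≥ 6 ∧ 3*j ≤ 10)
Answer: WP = ¬((¬(2*j ≤ 3)) ∧ 2*j ≥ 6 ∧ 3*j ≤ 10)


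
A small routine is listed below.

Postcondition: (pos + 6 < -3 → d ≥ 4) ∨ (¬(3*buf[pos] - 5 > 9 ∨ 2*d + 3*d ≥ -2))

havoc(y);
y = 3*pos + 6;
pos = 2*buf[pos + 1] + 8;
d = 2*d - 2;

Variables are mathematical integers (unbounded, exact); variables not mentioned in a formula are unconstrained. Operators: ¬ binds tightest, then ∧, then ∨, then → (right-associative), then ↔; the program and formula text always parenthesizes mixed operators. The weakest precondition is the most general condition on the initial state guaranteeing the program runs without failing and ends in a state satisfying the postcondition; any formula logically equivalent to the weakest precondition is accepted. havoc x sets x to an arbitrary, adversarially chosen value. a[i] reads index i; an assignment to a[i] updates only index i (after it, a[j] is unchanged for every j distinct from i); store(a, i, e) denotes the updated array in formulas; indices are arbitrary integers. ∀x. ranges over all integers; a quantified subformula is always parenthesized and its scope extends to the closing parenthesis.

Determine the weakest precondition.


Working backward. After the program, the postcondition (pos + 6 < -3 → d ≥ 4) ∨ (¬(3*buf[pos] - 5 > 9 ∨ 2*d + 3*d ≥ -2)) must hold; in canonical form it is (pos < -9 → d ≥ 4) ∨ (¬(3*buf[pos] > 14 ∨ 5*d ≥ -2)).
Before d := 2*d - 2: (pos < -9 → 2*d ≥ 6) ∨ (¬(3*buf[pos] > 14 ∨ 10*d ≥ 8))
Before pos := 2*buf[pos + 1] + 8: (2*buf[pos + 1] < -17 → 2*d ≥ 6) ∨ (¬(3*buf[2*buf[pos + 1] + 8] > 14 ∨ 10*d ≥ 8))
Before y := 3*pos + 6: (2*buf[pos + 1] < -17 → 2*d ≥ 6) ∨ (¬(3*buf[2*buf[pos + 1] + 8] > 14 ∨ 10*d ≥ 8))
Before havoc y: (2*buf[pos + 1] < -17 → 2*d ≥ 6) ∨ (¬(3*buf[2*buf[pos + 1] + 8] > 14 ∨ 10*d ≥ 8))
Answer: WP = (2*buf[pos + 1] < -17 → 2*d ≥ 6) ∨ (¬(3*buf[2*buf[pos + 1] + 8] > 14 ∨ 10*d ≥ 8))


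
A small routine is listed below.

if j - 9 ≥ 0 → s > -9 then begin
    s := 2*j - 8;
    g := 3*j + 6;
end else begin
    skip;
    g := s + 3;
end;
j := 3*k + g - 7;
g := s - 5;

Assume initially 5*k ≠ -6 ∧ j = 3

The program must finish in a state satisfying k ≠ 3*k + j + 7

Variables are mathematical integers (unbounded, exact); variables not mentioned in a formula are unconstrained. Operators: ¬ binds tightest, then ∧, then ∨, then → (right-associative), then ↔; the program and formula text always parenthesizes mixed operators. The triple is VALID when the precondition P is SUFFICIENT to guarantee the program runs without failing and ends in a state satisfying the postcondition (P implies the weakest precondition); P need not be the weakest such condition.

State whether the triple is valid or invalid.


Working backward. After the program, the postcondition k ≠ 3*k + j + 7 must hold; in canonical form it is j + 2*k ≠ -7.
Before g := s - 5: j + 2*k ≠ -7
Before j := 3*k + g - 7: g + 5*k ≠ 0
Then branch requires 3*j + 5*k ≠ -6; else branch requires 5*k + s ≠ -3.
Before the if: ((j ≥ 9 → s > -9) → 3*j + 5*k ≠ -6) ∧ ((¬(j ≥ 9 → s > -9)) → 5*k + s ≠ -3)
The weakest precondition is ((j ≥ 9 → s > -9) → 3*j + 5*k ≠ -6) ∧ ((¬(j ≥ 9 → s > -9)) → 5*k + s ≠ -3).
Check whether 5*k ≠ -6 ∧ j = 3 implies it.
Countermodel: at the initial state j = 3, k = -3, s = 0, the precondition holds but the weakest precondition fails.
Answer: invalid


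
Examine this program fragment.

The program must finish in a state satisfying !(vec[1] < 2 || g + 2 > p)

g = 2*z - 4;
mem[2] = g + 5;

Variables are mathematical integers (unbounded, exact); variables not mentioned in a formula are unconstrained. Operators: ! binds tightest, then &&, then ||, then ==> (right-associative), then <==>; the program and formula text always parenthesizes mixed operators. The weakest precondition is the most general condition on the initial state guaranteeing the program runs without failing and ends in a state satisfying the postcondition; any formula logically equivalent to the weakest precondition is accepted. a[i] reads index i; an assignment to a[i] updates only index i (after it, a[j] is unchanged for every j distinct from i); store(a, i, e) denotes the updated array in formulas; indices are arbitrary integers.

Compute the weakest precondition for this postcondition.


Working backward. After the program, the postcondition !(vec[1] < 2 || g + 2 > p) must hold; in canonical form it is !(vec[1] < 2 || g > p - 2).
Before mem[2] := g + 5: !(vec[1] < 2 || g > p - 2)
Before g := 2*z - 4: !(vec[1] < 2 || 2*z > p + 2)
Answer: WP = !(vec[1] < 2 || 2*z > p + 2)


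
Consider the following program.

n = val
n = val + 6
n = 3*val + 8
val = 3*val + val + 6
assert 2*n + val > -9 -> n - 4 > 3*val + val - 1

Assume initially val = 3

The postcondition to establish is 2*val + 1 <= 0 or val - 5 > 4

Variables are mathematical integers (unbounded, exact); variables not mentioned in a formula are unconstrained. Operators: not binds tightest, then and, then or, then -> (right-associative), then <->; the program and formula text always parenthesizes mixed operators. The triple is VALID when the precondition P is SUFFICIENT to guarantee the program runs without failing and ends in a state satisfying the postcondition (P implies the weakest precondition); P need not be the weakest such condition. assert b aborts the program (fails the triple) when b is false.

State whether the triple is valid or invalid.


Working backward. After the program, the postcondition 2*val + 1 <= 0 or val - 5 > 4 must hold; in canonical form it is 2*val <= -1 or val > 9.
Before assert 2*n + val > -9 -> n - 4 > 3*val + val - 1: (2*n + val > -9 -> n > 4*val + 3) and (2*val <= -1 or val > 9)
Before val := 3*val + val + 6: (2*n + 4*val > -15 -> n > 16*val + 27) and (8*val <= -13 or 4*val > 3)
Before n := 3*val + 8: (10*val > -31 -> 13*val < -19) and (8*val <= -13 or 4*val > 3)
Before n := val + 6: (10*val > -31 -> 13*val < -19) and (8*val <= -13 or 4*val > 3)
Before n := val: (10*val > -31 -> 13*val < -19) and (8*val <= -13 or 4*val > 3)
The weakest precondition is (10*val > -31 -> 13*val < -19) and (8*val <= -13 or 4*val > 3).
Check whether val = 3 implies it.
Countermodel: at the initial state val = 3, the precondition holds but the weakest precondition fails.
Answer: invalid


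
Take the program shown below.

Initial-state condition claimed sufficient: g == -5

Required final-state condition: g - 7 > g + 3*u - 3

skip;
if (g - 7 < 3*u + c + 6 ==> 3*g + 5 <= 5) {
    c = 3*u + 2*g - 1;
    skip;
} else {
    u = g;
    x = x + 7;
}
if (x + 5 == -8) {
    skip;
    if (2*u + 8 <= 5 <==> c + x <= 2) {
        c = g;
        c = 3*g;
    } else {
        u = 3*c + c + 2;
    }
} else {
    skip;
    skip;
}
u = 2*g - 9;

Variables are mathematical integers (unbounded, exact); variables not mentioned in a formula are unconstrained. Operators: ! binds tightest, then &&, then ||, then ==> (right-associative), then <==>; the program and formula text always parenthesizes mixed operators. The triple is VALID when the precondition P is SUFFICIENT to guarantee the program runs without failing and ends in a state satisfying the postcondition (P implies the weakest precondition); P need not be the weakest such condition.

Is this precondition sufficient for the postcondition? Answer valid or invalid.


Working backward. After the program, the postcondition g - 7 > g + 3*u - 3 must hold; in canonical form it is 3*u < -4.
Before u := 2*g - 9: 6*g < 23
Then branch requires ((2*u <= -3 <==> c + x <= 2) ==> 6*g < 23) && ((!(2*u <= -3 <==> c + x <= 2)) ==> 6*g < 23); else branch requires 6*g < 23.
Before the if: (x == -13 ==> (((2*u <= -3 <==> c + x <= 2) ==> 6*g < 23) && ((!(2*u <= -3 <==> c + x <= 2)) ==> 6*g < 23))) && ((!(x == -13)) ==> 6*g < 23)
Then branch requires (x == -13 ==> (((2*u <= -3 <==> 2*g + 3*u + x <= 3) ==> 6*g < 23) && ((!(2*u <= -3 <==> 2*g + 3*u + x <= 3)) ==> 6*g < 23))) && ((!(x == -13)) ==> 6*g < 23); else branch requires (x == -20 ==> (((2*g <= -3 <==> c + x <= -5) ==> 6*g < 23) && ((!(2*g <= -3 <==> c + x <= -5)) ==> 6*g < 23))) && ((!(x == -20)) ==> 6*g < 23).
Before the if: ((g < c + 3*u + 13 ==> 3*g <= 0) ==> ((x == -13 ==> (((2*u <= -3 <==> 2*g + 3*u + x <= 3) ==> 6*g < 23) && ((!(2*u <= -3 <==> 2*g + 3*u + x <= 3)) ==> 6*g < 23))) && ((!(x == -13)) ==> 6*g < 23))) && ((!(g < c + 3*u + 13 ==> 3*g <= 0)) ==> ((x == -20 ==> (((2*g <= -3 <==> c + x <= -5) ==> 6*g < 23) && ((!(2*g <= -3 <==> c + x <= -5)) ==> 6*g < 23))) && ((!(x == -20)) ==> 6*g < 23)))
Before skip: ((g < c + 3*u + 13 ==> 3*g <= 0) ==> ((x == -13 ==> (((2*u <= -3 <==> 2*g + 3*u + x <= 3) ==> 6*g < 23) && ((!(2*u <= -3 <==> 2*g + 3*u + x <= 3)) ==> 6*g < 23))) && ((!(x == -13)) ==> 6*g < 23))) && ((!(g < c + 3*u + 13 ==> 3*g <= 0)) ==> ((x == -20 ==> (((2*g <= -3 <==> c + x <= -5) ==> 6*g < 23) && ((!(2*g <= -3 <==> c + x <= -5)) ==> 6*g < 23))) && ((!(x == -20)) ==> 6*g < 23)))
The weakest precondition is ((g < c + 3*u + 13 ==> 3*g <= 0) ==> ((x == -13 ==> (((2*u <= -3 <==> 2*g + 3*u + x <= 3) ==> 6*g < 23) && ((!(2*u <= -3 <==> 2*g + 3*u + x <= 3)) ==> 6*g < 23))) && ((!(x == -13)) ==> 6*g < 23))) && ((!(g < c + 3*u + 13 ==> 3*g <= 0)) ==> ((x == -20 ==> (((2*g <= -3 <==> c + x <= -5) ==> 6*g < 23) && ((!(2*g <= -3 <==> c + x <= -5)) ==> 6*g < 23))) && ((!(x == -20)) ==> 6*g < 23))).
Check whether g == -5 implies it.
Every state satisfying the precondition satisfies the weakest precondition: the implication holds.
Answer: valid


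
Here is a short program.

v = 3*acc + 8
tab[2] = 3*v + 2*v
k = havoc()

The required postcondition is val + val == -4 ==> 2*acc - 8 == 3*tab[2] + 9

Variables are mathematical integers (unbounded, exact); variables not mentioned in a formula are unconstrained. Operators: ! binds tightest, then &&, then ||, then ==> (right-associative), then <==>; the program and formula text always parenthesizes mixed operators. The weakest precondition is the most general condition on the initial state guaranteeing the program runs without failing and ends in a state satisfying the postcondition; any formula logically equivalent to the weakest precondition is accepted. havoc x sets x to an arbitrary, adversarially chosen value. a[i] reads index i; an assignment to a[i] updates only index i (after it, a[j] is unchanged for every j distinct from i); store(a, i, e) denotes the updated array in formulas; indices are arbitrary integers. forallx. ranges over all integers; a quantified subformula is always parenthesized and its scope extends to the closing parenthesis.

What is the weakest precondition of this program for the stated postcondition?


Working backward. After the program, the postcondition val + val == -4 ==> 2*acc - 8 == 3*tab[2] + 9 must hold; in canonical form it is 2*val == -4 ==> 2*acc == 3*tab[2] + 17.
Before havoc k: 2*val == -4 ==> 2*acc == 3*tab[2] + 17
Before tab[2] := 3*v + 2*v: 2*val == -4 ==> 2*acc == 15*v + 17
Before v := 3*acc + 8: 2*val == -4 ==> 43*acc == -137
Answer: WP = 2*val == -4 ==> 43*acc == -137


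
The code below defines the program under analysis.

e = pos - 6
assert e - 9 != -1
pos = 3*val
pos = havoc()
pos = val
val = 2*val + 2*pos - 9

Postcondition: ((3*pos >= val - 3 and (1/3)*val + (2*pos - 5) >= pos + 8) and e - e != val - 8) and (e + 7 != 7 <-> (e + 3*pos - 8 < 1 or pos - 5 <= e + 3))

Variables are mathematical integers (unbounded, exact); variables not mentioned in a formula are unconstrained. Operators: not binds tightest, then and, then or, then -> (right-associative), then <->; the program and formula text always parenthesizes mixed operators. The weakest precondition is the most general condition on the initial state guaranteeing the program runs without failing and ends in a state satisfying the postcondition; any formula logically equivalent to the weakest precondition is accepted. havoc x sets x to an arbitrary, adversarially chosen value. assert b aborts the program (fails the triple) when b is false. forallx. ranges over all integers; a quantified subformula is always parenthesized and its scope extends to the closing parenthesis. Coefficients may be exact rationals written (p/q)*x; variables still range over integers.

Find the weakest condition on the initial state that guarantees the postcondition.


Working backward. After the program, the postcondition ((3*pos >= val - 3 and (1/3)*val + (2*pos - 5) >= pos + 8) and e - e != val - 8) and (e + 7 != 7 <-> (e + 3*pos - 8 < 1 or pos - 5 <= e + 3)) must hold; in canonical form it is 3*pos >= val - 3 and pos + (1/3)*val >= 13 and val != 8 and (e != 0 <-> (e + 3*pos < 9 or pos <= e + 8)).
Before val := 2*val + 2*pos - 9: pos >= 2*val - 12 and (5/3)*pos + (2/3)*val >= 16 and 2*pos + 2*val != 17 and (e != 0 <-> (e + 3*pos < 9 or pos <= e + 8))
Before pos := val: val <= 12 and (7/3)*val >= 16 and 4*val != 17 and (e != 0 <-> (e + 3*val < 9 or val <= e + 8))
Before havoc pos: val <= 12 and (7/3)*val >= 16 and 4*val != 17 and (e != 0 <-> (e + 3*val < 9 or val <= e + 8))
Before pos := 3*val: val <= 12 and (7/3)*val >= 16 and 4*val != 17 and (e != 0 <-> (e + 3*val < 9 or val <= e + 8))
Before assert e - 9 != -1: e != 8 and val <= 12 and (7/3)*val >= 16 and 4*val != 17 and (e != 0 <-> (e + 3*val < 9 or val <= e + 8))
Before e := pos - 6: pos != 14 and val <= 12 and (7/3)*val >= 16 and 4*val != 17 and (pos != 6 <-> (pos + 3*val < 15 or val <= pos + 2))
Answer: WP = pos != 14 and val <= 12 and (7/3)*val >= 16 and 4*val != 17 and (pos != 6 <-> (pos + 3*val < 15 or val <= pos + 2))


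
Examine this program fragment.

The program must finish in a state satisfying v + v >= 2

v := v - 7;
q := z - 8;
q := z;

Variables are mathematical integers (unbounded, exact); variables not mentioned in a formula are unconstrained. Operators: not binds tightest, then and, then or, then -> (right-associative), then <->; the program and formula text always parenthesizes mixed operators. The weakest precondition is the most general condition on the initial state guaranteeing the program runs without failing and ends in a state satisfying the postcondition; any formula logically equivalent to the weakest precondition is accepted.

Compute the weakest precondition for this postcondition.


Working backward. After the program, the postcondition v + v >= 2 must hold; in canonical form it is 2*v >= 2.
Before q := z: 2*v >= 2
Before q := z - 8: 2*v >= 2
Before v := v - 7: 2*v >= 16
Answer: WP = 2*v >= 16


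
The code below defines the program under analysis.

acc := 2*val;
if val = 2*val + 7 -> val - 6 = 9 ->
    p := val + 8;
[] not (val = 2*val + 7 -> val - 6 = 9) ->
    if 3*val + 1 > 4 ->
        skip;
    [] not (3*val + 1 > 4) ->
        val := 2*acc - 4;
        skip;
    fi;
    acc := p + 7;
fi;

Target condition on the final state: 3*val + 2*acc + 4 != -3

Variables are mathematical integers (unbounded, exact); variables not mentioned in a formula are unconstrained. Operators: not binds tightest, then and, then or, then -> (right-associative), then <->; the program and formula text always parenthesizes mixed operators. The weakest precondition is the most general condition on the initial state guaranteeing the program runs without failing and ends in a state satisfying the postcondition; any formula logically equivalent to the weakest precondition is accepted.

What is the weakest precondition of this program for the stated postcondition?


Working backward. After the program, the postcondition 3*val + 2*acc + 4 != -3 must hold; in canonical form it is 2*acc + 3*val != -7.
Then branch requires 2*acc + 3*val != -7; else branch requires (3*val > 3 -> 2*p + 3*val != -21) and ((not (3*val > 3)) -> 6*acc + 2*p != -9).
Before the if: ((val = -7 -> val = 15) -> 2*acc + 3*val != -7) and ((not (val = -7 -> val = 15)) -> ((3*val > 3 -> 2*p + 3*val != -21) and ((not (3*val > 3)) -> 6*acc + 2*p != -9)))
Before acc := 2*val: ((val = -7 -> val = 15) -> 7*val != -7) and ((not (val = -7 -> val = 15)) -> ((3*val > 3 -> 2*p + 3*val != -21) and ((not (3*val > 3)) -> 2*p + 12*val != -9)))
Answer: WP = ((val = -7 -> val = 15) -> 7*val != -7) and ((not (val = -7 -> val = 15)) -> ((3*val > 3 -> 2*p + 3*val != -21) and ((not (3*val > 3)) -> 2*p + 12*val != -9)))


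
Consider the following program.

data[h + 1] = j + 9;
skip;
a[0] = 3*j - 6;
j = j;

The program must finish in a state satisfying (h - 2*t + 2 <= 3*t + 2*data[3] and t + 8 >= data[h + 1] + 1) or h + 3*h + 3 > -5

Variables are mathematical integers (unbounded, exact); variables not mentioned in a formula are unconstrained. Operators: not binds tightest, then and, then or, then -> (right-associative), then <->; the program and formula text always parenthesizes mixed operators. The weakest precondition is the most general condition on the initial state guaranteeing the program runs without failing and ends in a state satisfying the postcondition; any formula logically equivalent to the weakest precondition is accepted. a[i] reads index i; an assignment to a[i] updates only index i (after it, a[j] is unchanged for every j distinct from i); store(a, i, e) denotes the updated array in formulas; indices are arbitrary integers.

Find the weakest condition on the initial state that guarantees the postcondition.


Working backward. After the program, the postcondition (h - 2*t + 2 <= 3*t + 2*data[3] and t + 8 >= data[h + 1] + 1) or h + 3*h + 3 > -5 must hold; in canonical form it is (h <= 2*data[3] + 5*t - 2 and t >= data[h + 1] - 7) or 4*h > -8.
Before j := j: (h <= 2*data[3] + 5*t - 2 and t >= data[h + 1] - 7) or 4*h > -8
Before a[0] := 3*j - 6: (h <= 2*data[3] + 5*t - 2 and t >= data[h + 1] - 7) or 4*h > -8
Before skip: (h <= 2*data[3] + 5*t - 2 and t >= data[h + 1] - 7) or 4*h > -8
Before data[h + 1] := j + 9: (h <= 2*store(data, h + 1, j + 9)[3] + 5*t - 2 and t >= store(data, h + 1, j + 9)[h + 1] - 7) or 4*h > -8
Answer: WP = (h <= 2*store(data, h + 1, j + 9)[3] + 5*t - 2 and t >= store(data, h + 1, j + 9)[h + 1] - 7) or 4*h > -8
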